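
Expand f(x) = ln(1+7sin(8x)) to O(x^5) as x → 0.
56*x - 1568*x**2 + 173824*x**3/3 - 7275520*x**4/3 + O(x**5)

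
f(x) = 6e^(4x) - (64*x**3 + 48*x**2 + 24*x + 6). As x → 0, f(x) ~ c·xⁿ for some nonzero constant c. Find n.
4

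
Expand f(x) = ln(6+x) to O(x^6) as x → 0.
log(6) + x/6 - x**2/72 + x**3/648 - x**4/5184 + x**5/38880 + O(x**6)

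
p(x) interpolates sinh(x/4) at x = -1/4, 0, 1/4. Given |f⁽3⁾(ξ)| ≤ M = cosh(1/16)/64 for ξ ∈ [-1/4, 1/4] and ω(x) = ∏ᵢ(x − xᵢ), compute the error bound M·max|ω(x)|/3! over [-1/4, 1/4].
sqrt(3)*cosh(1/16)/110592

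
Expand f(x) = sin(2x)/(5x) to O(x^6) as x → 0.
2/5 - 4*x**2/15 + 4*x**4/75 + O(x**6)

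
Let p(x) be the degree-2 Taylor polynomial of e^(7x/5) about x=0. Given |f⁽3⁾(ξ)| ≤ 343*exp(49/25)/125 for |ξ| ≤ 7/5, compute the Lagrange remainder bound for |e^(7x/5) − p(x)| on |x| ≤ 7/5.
117649*exp(49/25)/93750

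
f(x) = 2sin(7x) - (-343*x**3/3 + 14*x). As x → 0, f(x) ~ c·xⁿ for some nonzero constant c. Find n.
5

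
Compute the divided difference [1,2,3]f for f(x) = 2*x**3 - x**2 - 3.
11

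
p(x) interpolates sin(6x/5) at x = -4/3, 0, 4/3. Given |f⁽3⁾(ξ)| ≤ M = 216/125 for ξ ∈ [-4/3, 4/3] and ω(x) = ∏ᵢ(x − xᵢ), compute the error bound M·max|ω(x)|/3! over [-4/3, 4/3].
512*sqrt(3)/3375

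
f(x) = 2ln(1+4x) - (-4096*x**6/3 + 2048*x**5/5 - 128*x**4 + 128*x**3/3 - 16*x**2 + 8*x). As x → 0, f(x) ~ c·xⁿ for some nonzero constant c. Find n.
7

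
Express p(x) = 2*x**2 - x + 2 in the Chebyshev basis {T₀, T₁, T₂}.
(3)T₀ - T₁ + T₂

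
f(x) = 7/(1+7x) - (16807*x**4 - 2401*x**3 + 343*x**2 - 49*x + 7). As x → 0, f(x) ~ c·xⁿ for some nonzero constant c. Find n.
5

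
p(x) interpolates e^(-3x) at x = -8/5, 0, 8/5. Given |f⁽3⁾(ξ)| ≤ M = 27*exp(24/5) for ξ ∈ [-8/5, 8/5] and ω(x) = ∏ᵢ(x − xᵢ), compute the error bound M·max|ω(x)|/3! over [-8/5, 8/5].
512*sqrt(3)*exp(24/5)/125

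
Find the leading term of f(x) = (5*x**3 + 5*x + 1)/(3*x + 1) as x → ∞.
5*x**2/3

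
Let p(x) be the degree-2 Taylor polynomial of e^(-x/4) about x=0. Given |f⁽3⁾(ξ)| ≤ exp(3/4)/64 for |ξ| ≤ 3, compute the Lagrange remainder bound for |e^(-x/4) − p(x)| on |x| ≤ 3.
9*exp(3/4)/128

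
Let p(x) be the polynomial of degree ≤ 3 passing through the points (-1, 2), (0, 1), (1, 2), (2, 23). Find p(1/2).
1/8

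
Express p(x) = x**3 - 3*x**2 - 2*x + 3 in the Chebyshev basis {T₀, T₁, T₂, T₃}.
(3/2)T₀ + (-5/4)T₁ + (-3/2)T₂ + (1/4)T₃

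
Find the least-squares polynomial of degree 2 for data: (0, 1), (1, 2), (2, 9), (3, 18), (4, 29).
19/35 + (32/35)x + (11/7)x²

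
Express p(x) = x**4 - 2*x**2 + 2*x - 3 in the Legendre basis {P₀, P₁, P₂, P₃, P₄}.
(-52/15)P₀ + (2)P₁ + (-16/21)P₂ + (8/35)P₄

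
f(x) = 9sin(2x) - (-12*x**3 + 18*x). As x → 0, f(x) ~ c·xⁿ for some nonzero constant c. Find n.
5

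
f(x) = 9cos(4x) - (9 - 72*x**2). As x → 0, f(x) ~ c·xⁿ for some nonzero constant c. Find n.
4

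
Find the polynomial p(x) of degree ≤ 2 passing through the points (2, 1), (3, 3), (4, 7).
x**2 - 3*x + 3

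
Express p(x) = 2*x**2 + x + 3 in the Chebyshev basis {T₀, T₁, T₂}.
(4)T₀ + T₁ + T₂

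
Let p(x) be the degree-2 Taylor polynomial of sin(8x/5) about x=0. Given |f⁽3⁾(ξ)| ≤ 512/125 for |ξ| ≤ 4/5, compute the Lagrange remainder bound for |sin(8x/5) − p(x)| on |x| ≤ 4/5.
16384/46875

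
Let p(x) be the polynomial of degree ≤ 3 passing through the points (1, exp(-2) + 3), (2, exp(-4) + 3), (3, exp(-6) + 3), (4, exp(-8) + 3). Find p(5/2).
(-exp(6) - 1 + 9*exp(2) + 9*exp(4) + 48*exp(8))*exp(-8)/16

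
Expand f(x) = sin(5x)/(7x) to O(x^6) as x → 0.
5/7 - 125*x**2/42 + 625*x**4/168 + O(x**6)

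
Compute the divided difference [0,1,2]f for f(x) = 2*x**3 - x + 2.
6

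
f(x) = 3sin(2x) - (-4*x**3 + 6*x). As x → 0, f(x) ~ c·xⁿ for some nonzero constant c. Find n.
5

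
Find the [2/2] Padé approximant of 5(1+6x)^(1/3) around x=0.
(140*x**2/3 + 35*x + 5)/(10*x**2/3 + 5*x + 1)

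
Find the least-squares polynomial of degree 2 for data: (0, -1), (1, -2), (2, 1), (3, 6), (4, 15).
-37/35 + (-16/7)x + (11/7)x²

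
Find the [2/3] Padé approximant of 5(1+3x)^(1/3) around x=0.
(35*x**2/2 + 20*x + 5)/(-x**3/6 + 3*x**2/2 + 3*x + 1)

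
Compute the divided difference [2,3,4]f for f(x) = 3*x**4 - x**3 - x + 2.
156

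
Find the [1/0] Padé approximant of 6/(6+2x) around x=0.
1 - x/3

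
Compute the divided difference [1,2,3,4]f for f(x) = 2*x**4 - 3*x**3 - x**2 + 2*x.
17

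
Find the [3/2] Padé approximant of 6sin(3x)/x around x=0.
(18 - 189*x**2/10)/(9*x**2/20 + 1)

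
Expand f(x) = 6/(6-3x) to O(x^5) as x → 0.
1 + x/2 + x**2/4 + x**3/8 + x**4/16 + O(x**5)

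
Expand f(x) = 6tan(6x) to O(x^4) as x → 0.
36*x + 432*x**3 + O(x**4)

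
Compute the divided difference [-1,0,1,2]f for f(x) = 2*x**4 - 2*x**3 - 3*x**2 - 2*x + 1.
2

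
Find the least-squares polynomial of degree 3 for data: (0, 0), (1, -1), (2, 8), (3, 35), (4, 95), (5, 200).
-23/126 + (-43/756)x + (-547/252)x² + (55/27)x³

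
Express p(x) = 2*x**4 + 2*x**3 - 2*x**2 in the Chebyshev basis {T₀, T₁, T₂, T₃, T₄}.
(-1/4)T₀ + (3/2)T₁ + (1/2)T₃ + (1/4)T₄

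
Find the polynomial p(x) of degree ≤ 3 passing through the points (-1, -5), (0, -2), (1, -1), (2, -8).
-x**3 - x**2 + 3*x - 2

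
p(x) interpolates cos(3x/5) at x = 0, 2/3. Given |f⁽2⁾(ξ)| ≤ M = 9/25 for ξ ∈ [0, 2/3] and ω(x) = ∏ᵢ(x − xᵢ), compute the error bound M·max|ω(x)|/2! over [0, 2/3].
1/50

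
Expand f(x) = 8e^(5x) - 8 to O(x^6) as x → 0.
40*x + 100*x**2 + 500*x**3/3 + 625*x**4/3 + 625*x**5/3 + O(x**6)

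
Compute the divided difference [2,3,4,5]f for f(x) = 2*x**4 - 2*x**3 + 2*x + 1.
26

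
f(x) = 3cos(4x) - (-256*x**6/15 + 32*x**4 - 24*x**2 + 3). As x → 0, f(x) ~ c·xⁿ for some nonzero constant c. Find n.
8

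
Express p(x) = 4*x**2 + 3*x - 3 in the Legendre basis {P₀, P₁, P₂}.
(-5/3)P₀ + (3)P₁ + (8/3)P₂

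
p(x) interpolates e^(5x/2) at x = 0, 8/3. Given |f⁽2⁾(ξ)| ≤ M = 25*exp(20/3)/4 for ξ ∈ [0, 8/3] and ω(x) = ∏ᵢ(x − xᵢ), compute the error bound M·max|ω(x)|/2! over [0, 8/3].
50*exp(20/3)/9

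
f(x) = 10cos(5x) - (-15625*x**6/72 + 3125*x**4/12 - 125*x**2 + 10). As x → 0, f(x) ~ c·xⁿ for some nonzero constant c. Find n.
8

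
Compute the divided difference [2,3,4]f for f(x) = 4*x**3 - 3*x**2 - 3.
33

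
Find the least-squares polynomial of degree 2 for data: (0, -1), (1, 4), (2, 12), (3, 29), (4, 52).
-4/7 + (17/70)x + (45/14)x²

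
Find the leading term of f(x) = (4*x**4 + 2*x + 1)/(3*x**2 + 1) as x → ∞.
4*x**2/3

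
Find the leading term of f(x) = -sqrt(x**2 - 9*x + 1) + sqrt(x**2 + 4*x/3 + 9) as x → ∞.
31/6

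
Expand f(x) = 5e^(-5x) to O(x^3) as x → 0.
5 - 25*x + 125*x**2/2 + O(x**3)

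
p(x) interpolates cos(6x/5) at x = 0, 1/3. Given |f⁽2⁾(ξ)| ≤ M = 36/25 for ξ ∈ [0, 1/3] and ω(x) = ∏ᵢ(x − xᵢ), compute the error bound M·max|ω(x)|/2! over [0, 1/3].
1/50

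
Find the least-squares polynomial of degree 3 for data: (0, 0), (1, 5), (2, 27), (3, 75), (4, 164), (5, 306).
-1/7 + (13/6)x + (39/28)x² + (25/12)x³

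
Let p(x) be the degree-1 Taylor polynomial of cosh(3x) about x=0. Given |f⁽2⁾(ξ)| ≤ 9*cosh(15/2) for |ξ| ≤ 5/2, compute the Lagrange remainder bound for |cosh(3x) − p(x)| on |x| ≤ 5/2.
225*cosh(15/2)/8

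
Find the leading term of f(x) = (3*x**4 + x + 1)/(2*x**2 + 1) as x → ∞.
3*x**2/2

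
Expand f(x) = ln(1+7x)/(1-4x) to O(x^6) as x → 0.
7*x + 7*x**2/2 + 385*x**3/3 - 1043*x**4/12 + 45206*x**5/15 + O(x**6)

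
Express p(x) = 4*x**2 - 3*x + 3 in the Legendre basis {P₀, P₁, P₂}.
(13/3)P₀ + (-3)P₁ + (8/3)P₂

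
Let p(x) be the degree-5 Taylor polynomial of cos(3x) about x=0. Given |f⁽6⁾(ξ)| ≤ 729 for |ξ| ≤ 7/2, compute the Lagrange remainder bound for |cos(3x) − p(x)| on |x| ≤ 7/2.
9529569/5120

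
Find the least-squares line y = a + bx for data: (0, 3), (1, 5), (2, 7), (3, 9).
a = 3, b = 2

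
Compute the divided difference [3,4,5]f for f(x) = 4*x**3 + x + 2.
48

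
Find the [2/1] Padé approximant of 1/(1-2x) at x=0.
1/(1 - 2*x)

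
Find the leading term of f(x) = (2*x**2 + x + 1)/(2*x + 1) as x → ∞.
x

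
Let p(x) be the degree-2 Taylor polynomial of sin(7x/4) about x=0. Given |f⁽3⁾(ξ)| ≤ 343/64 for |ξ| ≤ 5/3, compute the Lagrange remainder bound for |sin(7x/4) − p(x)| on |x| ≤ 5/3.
42875/10368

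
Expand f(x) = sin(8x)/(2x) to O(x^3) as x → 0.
4 - 128*x**2/3 + O(x**3)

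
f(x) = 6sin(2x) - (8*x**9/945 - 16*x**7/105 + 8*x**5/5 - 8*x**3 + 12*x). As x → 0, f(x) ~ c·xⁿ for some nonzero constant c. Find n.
11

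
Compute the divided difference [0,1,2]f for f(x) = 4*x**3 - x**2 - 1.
11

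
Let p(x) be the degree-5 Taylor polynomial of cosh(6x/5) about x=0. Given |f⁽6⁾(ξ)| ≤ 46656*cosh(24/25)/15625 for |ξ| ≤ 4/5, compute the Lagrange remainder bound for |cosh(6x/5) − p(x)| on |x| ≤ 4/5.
1327104*cosh(24/25)/1220703125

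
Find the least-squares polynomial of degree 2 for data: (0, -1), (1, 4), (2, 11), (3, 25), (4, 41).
-6/7 + (31/14)x + (29/14)x²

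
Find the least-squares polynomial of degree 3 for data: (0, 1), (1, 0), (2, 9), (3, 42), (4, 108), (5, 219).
139/126 + (-2563/756)x + (11/252)x² + (101/54)x³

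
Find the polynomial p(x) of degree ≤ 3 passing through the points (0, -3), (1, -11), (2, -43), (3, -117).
-3*x**3 - 3*x**2 - 2*x - 3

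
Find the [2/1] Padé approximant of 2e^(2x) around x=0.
(4*x**2/3 + 8*x/3 + 2)/(1 - 2*x/3)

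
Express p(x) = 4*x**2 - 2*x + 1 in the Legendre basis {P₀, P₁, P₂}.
(7/3)P₀ + (-2)P₁ + (8/3)P₂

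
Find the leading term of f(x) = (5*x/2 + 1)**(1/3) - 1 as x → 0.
5*x/6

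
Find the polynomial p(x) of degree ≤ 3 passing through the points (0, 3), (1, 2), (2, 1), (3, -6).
-x**3 + 3*x**2 - 3*x + 3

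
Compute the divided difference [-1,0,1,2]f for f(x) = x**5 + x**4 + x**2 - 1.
7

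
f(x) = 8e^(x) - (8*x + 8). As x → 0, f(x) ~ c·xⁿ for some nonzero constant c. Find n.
2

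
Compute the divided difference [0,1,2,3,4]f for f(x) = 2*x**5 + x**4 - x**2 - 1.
21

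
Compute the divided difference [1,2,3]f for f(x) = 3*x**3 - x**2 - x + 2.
17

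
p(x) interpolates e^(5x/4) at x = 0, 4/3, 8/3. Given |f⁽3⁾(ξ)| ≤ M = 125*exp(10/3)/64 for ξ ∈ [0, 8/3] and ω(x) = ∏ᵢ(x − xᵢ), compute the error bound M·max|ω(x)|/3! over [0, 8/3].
125*sqrt(3)*exp(10/3)/729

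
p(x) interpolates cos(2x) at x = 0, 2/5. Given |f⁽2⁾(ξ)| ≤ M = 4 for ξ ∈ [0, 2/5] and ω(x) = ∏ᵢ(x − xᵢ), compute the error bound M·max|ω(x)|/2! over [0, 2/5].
2/25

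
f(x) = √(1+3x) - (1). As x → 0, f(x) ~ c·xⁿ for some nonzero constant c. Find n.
1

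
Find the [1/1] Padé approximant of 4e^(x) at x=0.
(2*x + 4)/(1 - x/2)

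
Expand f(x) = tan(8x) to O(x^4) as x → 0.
8*x + 512*x**3/3 + O(x**4)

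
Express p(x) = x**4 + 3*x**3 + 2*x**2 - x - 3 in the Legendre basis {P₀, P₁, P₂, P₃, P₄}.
(-32/15)P₀ + (4/5)P₁ + (40/21)P₂ + (6/5)P₃ + (8/35)P₄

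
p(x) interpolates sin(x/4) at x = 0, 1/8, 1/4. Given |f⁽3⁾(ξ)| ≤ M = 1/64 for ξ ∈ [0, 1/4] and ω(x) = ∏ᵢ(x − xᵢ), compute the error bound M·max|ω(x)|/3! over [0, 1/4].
sqrt(3)/884736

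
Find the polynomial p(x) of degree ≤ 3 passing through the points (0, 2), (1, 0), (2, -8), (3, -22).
-3*x**2 + x + 2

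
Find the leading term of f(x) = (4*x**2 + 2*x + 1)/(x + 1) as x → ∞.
4*x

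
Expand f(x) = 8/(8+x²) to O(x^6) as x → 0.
1 - x**2/8 + x**4/64 + O(x**6)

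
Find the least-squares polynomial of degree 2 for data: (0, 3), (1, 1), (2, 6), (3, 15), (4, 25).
12/5 + (-11/5)x + (2)x²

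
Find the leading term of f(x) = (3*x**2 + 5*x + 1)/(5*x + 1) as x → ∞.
3*x/5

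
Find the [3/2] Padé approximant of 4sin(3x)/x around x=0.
(12 - 63*x**2/5)/(9*x**2/20 + 1)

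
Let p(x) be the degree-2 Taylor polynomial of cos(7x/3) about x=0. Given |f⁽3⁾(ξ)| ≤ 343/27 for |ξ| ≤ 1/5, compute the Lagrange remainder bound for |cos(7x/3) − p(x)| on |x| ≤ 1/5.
343/20250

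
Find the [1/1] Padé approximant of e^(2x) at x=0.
(x + 1)/(1 - x)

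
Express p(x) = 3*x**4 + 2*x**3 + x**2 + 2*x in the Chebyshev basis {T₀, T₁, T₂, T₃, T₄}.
(13/8)T₀ + (7/2)T₁ + (2)T₂ + (1/2)T₃ + (3/8)T₄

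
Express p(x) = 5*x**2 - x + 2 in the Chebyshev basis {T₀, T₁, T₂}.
(9/2)T₀ - T₁ + (5/2)T₂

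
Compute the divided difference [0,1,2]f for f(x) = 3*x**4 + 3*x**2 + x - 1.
24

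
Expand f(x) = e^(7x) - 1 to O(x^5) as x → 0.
7*x + 49*x**2/2 + 343*x**3/6 + 2401*x**4/24 + O(x**5)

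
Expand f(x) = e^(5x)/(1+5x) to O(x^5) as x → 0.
1 + 25*x**2/2 - 125*x**3/3 + 1875*x**4/8 + O(x**5)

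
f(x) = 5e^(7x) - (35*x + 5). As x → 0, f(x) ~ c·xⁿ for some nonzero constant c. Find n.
2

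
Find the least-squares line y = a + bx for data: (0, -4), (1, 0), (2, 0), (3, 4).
a = -18/5, b = 12/5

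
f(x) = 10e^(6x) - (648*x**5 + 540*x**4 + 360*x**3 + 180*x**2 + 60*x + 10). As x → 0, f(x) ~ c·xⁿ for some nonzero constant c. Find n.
6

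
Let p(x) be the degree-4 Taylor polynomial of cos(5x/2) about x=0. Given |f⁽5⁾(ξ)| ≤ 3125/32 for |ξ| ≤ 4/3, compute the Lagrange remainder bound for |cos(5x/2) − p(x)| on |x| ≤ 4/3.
2500/729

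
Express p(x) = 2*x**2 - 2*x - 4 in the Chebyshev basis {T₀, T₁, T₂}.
(-3)T₀ + (-2)T₁ + T₂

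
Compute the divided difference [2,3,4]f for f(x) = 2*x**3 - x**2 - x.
17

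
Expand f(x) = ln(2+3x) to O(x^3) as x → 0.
log(2) + 3*x/2 - 9*x**2/8 + O(x**3)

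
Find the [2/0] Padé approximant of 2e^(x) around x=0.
x**2 + 2*x + 2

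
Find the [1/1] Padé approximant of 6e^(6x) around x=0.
(18*x + 6)/(1 - 3*x)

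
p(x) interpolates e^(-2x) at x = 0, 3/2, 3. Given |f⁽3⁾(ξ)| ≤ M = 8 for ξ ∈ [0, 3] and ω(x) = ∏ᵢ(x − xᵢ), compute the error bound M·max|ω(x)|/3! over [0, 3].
sqrt(3)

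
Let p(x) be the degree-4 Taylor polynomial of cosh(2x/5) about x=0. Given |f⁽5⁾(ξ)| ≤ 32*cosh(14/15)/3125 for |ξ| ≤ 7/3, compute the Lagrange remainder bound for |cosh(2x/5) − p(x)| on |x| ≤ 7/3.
67228*cosh(14/15)/11390625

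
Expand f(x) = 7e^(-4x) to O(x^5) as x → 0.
7 - 28*x + 56*x**2 - 224*x**3/3 + 224*x**4/3 + O(x**5)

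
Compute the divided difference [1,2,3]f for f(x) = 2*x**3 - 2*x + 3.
12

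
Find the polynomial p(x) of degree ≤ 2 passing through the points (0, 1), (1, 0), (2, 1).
x**2 - 2*x + 1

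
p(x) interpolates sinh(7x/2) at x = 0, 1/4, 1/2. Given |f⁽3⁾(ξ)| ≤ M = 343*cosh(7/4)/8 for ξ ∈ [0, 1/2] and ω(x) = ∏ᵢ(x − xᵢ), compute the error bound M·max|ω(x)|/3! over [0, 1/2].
343*sqrt(3)*cosh(7/4)/13824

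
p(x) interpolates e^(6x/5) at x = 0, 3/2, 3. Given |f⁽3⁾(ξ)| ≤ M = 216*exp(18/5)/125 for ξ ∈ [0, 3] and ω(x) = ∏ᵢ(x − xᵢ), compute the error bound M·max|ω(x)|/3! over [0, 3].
27*sqrt(3)*exp(18/5)/125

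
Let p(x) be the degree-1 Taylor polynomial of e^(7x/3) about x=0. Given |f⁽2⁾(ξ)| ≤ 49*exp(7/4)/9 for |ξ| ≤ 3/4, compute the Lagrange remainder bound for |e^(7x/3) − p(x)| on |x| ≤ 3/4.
49*exp(7/4)/32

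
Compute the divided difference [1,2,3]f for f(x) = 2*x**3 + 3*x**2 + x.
15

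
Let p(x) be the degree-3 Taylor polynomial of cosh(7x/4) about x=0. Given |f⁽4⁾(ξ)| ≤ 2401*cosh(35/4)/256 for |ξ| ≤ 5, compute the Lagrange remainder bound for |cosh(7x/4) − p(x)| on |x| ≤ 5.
1500625*cosh(35/4)/6144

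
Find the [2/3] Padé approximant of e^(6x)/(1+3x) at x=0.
(18*x**2/5 + 3*x + 1)/(36*x**3/5 - 27*x**2/5 + 1)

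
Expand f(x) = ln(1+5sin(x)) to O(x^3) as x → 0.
5*x - 25*x**2/2 + O(x**3)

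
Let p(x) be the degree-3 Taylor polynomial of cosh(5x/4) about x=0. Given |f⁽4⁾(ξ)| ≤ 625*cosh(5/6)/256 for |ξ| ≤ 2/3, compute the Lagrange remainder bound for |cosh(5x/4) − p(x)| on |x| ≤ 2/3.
625*cosh(5/6)/31104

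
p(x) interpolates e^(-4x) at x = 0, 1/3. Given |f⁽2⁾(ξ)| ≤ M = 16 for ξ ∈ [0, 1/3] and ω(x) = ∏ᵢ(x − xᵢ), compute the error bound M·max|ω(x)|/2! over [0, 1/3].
2/9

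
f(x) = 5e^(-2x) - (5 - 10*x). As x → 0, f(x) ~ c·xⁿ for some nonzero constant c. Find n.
2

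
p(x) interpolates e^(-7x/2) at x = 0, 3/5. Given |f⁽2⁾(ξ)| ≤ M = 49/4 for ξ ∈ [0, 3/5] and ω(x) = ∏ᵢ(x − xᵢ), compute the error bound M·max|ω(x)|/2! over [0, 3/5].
441/800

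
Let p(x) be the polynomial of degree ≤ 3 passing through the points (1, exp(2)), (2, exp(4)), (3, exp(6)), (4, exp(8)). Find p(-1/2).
(-35*exp(6) - 189*exp(2) + 105 + 135*exp(4))*exp(2)/16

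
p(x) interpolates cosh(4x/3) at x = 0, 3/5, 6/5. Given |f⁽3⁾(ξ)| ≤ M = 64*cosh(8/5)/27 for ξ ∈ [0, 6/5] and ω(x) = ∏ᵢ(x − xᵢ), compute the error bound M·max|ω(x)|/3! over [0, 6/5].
64*sqrt(3)*cosh(8/5)/3375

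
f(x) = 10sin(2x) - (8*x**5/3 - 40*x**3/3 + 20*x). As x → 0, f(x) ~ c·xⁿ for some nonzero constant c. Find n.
7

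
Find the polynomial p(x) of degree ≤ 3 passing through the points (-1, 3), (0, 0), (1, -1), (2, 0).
x**2 - 2*x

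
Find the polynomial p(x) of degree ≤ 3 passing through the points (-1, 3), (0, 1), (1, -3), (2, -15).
-x**3 - x**2 - 2*x + 1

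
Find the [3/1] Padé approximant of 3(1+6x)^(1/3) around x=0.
(-8*x**3 + 12*x**2 + 18*x + 3)/(4*x + 1)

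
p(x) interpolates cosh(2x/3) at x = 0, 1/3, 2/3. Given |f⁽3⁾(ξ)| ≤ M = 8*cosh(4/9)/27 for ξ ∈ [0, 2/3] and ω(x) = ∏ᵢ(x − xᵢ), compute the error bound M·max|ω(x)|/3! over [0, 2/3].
8*sqrt(3)*cosh(4/9)/19683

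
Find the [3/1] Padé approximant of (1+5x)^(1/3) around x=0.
(-125*x**3/81 + 25*x**2/9 + 5*x + 1)/(10*x/3 + 1)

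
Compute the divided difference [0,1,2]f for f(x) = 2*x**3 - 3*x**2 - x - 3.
3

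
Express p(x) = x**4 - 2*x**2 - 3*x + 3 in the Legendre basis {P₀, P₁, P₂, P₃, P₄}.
(38/15)P₀ + (-3)P₁ + (-16/21)P₂ + (8/35)P₄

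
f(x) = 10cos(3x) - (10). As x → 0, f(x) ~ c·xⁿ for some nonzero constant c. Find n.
2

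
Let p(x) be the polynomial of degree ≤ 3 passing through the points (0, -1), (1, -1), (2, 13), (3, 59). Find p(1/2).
-13/8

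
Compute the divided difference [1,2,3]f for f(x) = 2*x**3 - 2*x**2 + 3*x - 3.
10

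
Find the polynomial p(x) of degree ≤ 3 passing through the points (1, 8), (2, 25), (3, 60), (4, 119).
x**3 + 3*x**2 + x + 3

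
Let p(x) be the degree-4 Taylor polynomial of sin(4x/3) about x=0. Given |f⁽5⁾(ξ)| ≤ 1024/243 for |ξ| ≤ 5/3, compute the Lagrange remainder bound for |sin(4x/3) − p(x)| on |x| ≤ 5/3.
80000/177147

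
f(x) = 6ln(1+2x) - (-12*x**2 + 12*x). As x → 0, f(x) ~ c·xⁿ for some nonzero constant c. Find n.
3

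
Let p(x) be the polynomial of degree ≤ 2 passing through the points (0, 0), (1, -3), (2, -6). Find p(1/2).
-3/2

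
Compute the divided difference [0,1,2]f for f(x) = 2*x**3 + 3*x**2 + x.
9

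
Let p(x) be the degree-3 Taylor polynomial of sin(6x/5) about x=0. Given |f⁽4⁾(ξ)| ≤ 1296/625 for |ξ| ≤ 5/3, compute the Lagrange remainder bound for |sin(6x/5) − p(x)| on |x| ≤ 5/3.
2/3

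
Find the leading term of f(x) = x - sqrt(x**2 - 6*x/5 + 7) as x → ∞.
3/5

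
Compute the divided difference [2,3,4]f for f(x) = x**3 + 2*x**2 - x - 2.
11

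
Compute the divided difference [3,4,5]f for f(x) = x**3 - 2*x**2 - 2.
10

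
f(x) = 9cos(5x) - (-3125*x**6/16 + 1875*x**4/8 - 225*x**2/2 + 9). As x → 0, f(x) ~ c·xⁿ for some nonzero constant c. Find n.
8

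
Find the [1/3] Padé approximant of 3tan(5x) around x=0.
15*x/(1 - 25*x**2/3)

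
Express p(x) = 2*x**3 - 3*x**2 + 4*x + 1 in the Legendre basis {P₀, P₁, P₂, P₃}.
(26/5)P₁ + (-2)P₂ + (4/5)P₃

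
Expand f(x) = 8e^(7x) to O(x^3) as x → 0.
8 + 56*x + 196*x**2 + O(x**3)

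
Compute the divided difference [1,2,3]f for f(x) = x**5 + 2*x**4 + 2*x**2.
142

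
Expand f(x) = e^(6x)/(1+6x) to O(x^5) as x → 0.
1 + 18*x**2 - 72*x**3 + 486*x**4 + O(x**5)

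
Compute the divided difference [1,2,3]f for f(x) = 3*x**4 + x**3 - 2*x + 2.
81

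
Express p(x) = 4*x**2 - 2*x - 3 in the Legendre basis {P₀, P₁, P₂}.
(-5/3)P₀ + (-2)P₁ + (8/3)P₂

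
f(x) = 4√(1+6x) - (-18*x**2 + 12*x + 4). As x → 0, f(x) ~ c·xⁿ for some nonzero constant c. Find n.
3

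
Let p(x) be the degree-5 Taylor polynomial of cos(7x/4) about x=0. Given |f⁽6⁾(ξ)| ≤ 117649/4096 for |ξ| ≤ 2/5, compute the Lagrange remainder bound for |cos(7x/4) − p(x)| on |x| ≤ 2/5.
117649/720000000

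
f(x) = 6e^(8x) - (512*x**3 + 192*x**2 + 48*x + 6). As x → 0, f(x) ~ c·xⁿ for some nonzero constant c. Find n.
4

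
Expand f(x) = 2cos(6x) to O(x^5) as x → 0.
2 - 36*x**2 + 108*x**4 + O(x**5)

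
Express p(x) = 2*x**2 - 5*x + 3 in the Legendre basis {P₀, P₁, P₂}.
(11/3)P₀ + (-5)P₁ + (4/3)P₂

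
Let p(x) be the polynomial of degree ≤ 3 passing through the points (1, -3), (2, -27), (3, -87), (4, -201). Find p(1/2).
9/8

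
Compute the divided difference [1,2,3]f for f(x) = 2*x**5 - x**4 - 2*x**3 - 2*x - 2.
143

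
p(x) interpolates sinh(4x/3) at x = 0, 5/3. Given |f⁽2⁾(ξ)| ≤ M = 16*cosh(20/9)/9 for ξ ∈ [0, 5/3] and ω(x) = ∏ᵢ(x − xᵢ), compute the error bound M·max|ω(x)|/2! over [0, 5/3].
50*cosh(20/9)/81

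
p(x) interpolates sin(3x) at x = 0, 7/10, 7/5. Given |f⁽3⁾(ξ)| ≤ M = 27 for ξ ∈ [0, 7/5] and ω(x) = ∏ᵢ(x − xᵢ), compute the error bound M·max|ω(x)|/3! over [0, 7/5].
343*sqrt(3)/1000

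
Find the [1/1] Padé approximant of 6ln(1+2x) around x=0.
12*x/(x + 1)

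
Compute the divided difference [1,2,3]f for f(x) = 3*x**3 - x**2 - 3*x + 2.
17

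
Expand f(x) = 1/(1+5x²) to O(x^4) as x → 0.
1 - 5*x**2 + O(x**4)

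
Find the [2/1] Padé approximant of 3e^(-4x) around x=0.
(8*x**2 - 8*x + 3)/(4*x/3 + 1)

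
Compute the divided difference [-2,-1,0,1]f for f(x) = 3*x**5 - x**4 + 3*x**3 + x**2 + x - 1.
20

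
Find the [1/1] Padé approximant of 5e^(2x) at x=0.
(5*x + 5)/(1 - x)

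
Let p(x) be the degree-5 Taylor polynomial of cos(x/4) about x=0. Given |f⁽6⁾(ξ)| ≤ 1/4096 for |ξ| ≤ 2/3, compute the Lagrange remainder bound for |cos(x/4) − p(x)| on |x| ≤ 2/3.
1/33592320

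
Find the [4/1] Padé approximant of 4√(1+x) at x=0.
(3*x**4/160 - x**3/10 + 9*x**2/10 + 24*x/5 + 4)/(7*x/10 + 1)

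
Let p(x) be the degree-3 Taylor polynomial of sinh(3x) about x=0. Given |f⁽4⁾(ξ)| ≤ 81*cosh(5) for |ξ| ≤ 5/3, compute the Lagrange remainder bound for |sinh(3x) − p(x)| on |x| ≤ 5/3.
625*cosh(5)/24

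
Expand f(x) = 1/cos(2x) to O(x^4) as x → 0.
1 + 2*x**2 + O(x**4)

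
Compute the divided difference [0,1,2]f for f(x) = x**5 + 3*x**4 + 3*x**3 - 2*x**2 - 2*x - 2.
43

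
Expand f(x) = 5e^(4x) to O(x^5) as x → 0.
5 + 20*x + 40*x**2 + 160*x**3/3 + 160*x**4/3 + O(x**5)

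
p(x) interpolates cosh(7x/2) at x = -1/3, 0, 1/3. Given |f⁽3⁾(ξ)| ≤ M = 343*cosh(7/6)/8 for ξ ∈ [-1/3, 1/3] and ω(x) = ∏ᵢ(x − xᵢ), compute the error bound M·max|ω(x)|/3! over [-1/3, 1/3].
343*sqrt(3)*cosh(7/6)/5832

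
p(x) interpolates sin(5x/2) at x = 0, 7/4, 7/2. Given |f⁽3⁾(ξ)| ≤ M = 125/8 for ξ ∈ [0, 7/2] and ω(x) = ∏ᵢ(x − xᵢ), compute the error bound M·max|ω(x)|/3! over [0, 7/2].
42875*sqrt(3)/13824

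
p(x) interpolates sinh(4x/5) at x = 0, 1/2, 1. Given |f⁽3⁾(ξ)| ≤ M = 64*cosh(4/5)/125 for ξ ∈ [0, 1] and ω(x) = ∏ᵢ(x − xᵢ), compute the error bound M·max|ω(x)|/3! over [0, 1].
8*sqrt(3)*cosh(4/5)/3375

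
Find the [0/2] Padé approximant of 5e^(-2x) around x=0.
5/(2*x**2 + 2*x + 1)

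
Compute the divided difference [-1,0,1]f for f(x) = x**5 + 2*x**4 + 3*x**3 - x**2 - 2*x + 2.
1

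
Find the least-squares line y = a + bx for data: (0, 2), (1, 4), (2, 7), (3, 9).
a = 19/10, b = 12/5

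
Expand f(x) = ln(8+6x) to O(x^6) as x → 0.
log(8) + 3*x/4 - 9*x**2/32 + 9*x**3/64 - 81*x**4/1024 + 243*x**5/5120 + O(x**6)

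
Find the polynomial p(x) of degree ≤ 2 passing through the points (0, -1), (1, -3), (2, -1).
2*x**2 - 4*x - 1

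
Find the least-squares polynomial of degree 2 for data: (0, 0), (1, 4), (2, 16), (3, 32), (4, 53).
-13/35 + (89/35)x + (19/7)x²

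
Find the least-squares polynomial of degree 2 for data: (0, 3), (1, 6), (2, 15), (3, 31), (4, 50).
97/35 + (53/70)x + (39/14)x²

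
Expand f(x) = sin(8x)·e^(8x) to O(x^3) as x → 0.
8*x + 64*x**2 + O(x**3)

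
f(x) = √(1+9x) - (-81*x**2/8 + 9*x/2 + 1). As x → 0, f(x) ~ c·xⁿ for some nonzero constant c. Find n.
3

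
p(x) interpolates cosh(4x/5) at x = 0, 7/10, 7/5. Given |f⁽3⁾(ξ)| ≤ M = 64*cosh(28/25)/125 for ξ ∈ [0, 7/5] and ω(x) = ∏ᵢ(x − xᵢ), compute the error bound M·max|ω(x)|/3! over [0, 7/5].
2744*sqrt(3)*cosh(28/25)/421875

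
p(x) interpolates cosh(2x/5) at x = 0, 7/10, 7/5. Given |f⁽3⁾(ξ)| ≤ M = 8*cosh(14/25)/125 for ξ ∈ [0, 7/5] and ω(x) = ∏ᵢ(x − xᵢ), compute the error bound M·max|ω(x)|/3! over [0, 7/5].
343*sqrt(3)*cosh(14/25)/421875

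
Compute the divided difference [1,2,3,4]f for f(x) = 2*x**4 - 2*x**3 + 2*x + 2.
18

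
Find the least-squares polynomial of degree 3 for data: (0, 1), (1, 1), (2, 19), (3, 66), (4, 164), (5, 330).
13/18 + (-211/756)x + (-355/252)x² + (79/27)x³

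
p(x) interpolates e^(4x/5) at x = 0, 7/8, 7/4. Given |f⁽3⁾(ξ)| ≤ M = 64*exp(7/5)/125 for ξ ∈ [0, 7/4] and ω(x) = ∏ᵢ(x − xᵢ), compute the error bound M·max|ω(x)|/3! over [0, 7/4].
343*sqrt(3)*exp(7/5)/27000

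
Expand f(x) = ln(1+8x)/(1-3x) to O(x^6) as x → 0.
8*x - 8*x**2 + 440*x**3/3 - 584*x**4 + 24008*x**5/5 + O(x**6)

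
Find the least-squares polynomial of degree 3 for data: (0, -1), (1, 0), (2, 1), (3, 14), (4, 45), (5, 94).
-4/7 + (-9/14)x + (-15/14)x² + x³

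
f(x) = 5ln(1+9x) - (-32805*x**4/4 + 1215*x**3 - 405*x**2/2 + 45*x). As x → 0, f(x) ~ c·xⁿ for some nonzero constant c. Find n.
5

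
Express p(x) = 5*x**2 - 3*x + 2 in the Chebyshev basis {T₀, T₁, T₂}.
(9/2)T₀ + (-3)T₁ + (5/2)T₂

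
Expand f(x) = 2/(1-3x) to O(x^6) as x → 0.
2 + 6*x + 18*x**2 + 54*x**3 + 162*x**4 + 486*x**5 + O(x**6)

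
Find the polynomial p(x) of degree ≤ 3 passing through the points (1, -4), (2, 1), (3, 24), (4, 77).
2*x**3 - 3*x**2 - 3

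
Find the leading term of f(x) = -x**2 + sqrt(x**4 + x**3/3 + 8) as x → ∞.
x/6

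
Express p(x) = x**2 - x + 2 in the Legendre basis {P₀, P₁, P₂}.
(7/3)P₀ - P₁ + (2/3)P₂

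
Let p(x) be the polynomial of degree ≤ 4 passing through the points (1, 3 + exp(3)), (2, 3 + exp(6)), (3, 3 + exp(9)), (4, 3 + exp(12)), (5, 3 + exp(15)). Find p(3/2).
-5*exp(15)/128 - 35*exp(9)/64 + 3 + 35*exp(3)/128 + 35*exp(6)/32 + 7*exp(12)/32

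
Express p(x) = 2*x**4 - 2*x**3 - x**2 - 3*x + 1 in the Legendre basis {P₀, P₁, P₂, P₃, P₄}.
(16/15)P₀ + (-21/5)P₁ + (10/21)P₂ + (-4/5)P₃ + (16/35)P₄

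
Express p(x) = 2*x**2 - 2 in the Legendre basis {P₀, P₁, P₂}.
(-4/3)P₀ + (4/3)P₂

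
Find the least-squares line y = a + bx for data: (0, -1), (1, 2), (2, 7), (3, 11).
a = -7/5, b = 41/10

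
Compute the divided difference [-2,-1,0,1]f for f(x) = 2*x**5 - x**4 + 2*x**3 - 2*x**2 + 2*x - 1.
14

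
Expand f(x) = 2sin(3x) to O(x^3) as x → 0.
6*x + O(x**3)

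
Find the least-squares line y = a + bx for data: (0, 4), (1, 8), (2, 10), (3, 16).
a = 19/5, b = 19/5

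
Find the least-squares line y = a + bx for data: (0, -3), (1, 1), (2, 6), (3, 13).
a = -37/10, b = 53/10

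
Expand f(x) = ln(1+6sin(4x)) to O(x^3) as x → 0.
24*x - 288*x**2 + O(x**3)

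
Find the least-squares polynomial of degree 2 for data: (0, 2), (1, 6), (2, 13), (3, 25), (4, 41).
15/7 + (99/70)x + (29/14)x²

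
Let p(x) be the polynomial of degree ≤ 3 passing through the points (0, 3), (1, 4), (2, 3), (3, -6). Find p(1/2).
27/8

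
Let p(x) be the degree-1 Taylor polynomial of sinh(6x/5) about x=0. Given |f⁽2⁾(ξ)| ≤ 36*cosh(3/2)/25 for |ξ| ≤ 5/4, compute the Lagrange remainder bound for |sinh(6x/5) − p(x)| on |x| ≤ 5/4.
9*cosh(3/2)/8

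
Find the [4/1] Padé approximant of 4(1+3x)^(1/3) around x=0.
(4*x**4/3 - 32*x**3/15 + 24*x**2/5 + 64*x/5 + 4)/(11*x/5 + 1)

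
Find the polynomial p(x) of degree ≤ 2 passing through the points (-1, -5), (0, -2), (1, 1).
3*x - 2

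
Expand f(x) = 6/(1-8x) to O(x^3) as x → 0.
6 + 48*x + 384*x**2 + O(x**3)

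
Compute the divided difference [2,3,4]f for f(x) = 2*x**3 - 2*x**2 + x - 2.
16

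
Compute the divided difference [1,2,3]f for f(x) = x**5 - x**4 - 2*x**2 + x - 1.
63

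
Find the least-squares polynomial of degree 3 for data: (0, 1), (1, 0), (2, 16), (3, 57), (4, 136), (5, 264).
109/126 + (-3361/756)x + (277/126)x² + (199/108)x³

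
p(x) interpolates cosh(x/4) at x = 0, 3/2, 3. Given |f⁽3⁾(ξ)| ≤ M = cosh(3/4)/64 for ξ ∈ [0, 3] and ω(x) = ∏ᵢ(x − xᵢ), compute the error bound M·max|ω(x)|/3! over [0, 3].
sqrt(3)*cosh(3/4)/512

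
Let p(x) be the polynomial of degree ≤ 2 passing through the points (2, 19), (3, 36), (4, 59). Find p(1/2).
19/4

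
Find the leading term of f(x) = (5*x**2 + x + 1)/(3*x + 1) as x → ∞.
5*x/3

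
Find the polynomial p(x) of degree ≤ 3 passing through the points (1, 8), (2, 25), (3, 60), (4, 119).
x**3 + 3*x**2 + x + 3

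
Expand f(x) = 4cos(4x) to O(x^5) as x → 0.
4 - 32*x**2 + 128*x**4/3 + O(x**5)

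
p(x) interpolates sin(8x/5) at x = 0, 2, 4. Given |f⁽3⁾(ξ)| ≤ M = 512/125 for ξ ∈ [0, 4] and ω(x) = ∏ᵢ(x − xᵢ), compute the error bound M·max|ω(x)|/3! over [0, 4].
4096*sqrt(3)/3375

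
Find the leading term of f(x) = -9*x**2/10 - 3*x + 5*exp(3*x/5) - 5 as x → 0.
9*x**3/50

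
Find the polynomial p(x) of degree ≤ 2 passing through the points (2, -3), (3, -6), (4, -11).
-x**2 + 2*x - 3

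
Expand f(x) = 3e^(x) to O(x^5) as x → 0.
3 + 3*x + 3*x**2/2 + x**3/2 + x**4/8 + O(x**5)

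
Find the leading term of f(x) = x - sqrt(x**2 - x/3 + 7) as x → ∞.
1/6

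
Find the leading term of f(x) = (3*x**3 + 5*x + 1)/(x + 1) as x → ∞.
3*x**2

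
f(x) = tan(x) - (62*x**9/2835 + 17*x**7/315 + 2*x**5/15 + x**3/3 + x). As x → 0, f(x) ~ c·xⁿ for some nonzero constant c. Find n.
11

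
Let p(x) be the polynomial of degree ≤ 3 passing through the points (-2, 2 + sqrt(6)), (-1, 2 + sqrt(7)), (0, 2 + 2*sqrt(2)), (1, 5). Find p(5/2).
-189*sqrt(2)/8 - 35*sqrt(6)/16 + 347/16 + 135*sqrt(7)/16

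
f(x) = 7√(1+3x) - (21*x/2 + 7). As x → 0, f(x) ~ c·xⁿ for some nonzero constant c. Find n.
2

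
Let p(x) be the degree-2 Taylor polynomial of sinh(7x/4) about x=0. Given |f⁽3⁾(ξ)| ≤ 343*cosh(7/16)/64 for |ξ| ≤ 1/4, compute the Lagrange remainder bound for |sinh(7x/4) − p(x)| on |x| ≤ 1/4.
343*cosh(7/16)/24576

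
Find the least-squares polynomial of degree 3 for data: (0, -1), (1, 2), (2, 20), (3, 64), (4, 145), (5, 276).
-67/63 + (-65/378)x + (187/126)x² + (52/27)x³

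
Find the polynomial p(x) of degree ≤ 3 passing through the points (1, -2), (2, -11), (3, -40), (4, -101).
-2*x**3 + 2*x**2 - x - 1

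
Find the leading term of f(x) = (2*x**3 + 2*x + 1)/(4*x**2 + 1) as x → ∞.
x/2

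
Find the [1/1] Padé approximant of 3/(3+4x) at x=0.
1/(4*x/3 + 1)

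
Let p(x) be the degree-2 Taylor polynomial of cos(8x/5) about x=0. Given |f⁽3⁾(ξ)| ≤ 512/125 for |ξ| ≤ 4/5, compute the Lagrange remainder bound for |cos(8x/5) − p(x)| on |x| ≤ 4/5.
16384/46875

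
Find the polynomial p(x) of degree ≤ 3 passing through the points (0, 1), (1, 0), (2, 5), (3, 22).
x**3 - 2*x + 1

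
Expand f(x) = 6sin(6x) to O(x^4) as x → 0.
36*x - 216*x**3 + O(x**4)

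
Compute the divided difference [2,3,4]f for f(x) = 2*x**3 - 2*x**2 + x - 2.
16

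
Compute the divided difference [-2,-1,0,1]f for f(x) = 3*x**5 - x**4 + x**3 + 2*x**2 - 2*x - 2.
18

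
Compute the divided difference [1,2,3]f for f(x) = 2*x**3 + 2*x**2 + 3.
14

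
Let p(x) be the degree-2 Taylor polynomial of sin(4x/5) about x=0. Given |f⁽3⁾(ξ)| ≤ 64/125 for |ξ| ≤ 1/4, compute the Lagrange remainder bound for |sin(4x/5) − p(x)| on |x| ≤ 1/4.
1/750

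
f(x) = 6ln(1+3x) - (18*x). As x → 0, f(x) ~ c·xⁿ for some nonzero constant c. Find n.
2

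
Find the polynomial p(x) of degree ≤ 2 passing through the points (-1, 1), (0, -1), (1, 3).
3*x**2 + x - 1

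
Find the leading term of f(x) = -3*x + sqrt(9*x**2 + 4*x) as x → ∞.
2/3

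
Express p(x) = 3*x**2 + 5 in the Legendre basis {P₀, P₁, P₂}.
(6)P₀ + (2)P₂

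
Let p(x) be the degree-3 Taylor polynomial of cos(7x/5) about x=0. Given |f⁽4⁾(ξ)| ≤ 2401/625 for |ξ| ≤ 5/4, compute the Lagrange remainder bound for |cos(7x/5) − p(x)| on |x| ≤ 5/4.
2401/6144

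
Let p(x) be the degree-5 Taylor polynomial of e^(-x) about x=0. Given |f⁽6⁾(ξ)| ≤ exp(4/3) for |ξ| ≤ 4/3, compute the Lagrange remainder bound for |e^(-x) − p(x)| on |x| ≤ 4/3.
256*exp(4/3)/32805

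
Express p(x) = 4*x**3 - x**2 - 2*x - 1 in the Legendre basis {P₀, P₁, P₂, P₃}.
(-4/3)P₀ + (2/5)P₁ + (-2/3)P₂ + (8/5)P₃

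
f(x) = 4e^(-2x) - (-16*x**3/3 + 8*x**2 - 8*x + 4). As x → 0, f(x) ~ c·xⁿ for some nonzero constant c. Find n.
4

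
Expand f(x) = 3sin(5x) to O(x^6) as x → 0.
15*x - 125*x**3/2 + 625*x**5/8 + O(x**6)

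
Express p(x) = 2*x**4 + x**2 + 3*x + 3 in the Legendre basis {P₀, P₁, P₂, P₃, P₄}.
(56/15)P₀ + (3)P₁ + (38/21)P₂ + (16/35)P₄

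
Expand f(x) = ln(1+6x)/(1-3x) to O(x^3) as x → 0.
6*x + O(x**3)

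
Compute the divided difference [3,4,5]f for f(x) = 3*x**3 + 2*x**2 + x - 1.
38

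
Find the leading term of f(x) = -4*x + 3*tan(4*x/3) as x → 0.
64*x**3/27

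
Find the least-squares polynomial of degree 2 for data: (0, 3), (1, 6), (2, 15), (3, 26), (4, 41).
19/7 + (76/35)x + (13/7)x²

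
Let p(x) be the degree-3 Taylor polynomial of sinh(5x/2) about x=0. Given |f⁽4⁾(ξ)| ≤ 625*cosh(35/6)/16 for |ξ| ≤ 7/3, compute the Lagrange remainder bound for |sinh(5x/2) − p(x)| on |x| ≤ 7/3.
1500625*cosh(35/6)/31104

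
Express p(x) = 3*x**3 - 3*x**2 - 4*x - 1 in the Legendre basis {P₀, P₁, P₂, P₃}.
(-2)P₀ + (-11/5)P₁ + (-2)P₂ + (6/5)P₃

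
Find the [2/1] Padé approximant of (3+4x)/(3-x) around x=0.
(4*x/3 + 1)/(1 - x/3)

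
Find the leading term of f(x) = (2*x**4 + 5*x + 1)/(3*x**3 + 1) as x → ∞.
2*x/3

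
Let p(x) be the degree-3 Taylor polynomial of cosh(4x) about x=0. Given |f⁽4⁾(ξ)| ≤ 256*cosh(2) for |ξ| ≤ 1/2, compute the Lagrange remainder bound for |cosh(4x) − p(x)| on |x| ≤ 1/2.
2*cosh(2)/3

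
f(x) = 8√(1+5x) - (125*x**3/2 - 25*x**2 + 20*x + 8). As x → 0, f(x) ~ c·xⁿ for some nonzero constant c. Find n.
4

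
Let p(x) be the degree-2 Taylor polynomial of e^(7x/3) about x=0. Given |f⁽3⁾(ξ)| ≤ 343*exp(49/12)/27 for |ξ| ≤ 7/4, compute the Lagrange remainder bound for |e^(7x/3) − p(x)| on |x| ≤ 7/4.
117649*exp(49/12)/10368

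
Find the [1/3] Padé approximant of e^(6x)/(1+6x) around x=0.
(9*x/4 + 1)/(63*x**3/2 - 18*x**2 + 9*x/4 + 1)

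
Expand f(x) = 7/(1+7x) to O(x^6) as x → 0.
7 - 49*x + 343*x**2 - 2401*x**3 + 16807*x**4 - 117649*x**5 + O(x**6)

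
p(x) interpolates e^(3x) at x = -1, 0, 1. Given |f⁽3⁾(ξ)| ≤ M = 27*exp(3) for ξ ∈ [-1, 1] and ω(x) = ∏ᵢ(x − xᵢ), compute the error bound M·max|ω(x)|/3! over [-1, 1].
sqrt(3)*exp(3)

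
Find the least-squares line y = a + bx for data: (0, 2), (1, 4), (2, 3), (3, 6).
a = 21/10, b = 11/10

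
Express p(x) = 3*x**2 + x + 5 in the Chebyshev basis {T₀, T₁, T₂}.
(13/2)T₀ + T₁ + (3/2)T₂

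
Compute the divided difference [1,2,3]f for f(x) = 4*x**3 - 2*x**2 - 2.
22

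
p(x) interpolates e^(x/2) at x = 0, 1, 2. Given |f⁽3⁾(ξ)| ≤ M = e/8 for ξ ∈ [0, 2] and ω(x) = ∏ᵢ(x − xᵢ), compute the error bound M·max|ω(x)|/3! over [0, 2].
sqrt(3)*e/216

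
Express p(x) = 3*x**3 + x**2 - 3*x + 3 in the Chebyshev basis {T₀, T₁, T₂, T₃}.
(7/2)T₀ + (-3/4)T₁ + (1/2)T₂ + (3/4)T₃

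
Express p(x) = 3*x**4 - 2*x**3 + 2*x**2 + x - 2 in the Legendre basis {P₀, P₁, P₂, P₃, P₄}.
(-11/15)P₀ + (-1/5)P₁ + (64/21)P₂ + (-4/5)P₃ + (24/35)P₄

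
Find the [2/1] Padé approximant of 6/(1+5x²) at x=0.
6 - 30*x**2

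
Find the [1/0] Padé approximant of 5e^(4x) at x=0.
20*x + 5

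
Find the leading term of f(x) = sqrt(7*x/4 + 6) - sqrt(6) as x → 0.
7*sqrt(6)*x/48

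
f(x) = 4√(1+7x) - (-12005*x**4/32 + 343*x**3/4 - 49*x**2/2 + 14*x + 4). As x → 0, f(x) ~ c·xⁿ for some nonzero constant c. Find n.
5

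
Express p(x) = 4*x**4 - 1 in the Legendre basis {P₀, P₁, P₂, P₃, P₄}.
(-1/5)P₀ + (16/7)P₂ + (32/35)P₄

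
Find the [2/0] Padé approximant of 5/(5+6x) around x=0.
36*x**2/25 - 6*x/5 + 1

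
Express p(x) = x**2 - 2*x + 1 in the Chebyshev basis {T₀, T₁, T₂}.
(3/2)T₀ + (-2)T₁ + (1/2)T₂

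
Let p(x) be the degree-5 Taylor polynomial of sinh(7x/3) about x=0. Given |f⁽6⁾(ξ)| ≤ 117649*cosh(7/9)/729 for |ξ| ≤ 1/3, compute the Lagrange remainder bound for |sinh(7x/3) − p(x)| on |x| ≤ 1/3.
117649*cosh(7/9)/382637520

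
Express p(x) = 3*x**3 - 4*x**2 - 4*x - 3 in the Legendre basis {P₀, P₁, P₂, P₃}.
(-13/3)P₀ + (-11/5)P₁ + (-8/3)P₂ + (6/5)P₃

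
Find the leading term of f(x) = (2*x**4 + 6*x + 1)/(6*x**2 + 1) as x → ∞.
x**2/3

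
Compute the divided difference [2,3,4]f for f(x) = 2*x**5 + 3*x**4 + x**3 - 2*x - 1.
744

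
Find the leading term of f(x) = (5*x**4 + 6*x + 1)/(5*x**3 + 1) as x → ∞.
x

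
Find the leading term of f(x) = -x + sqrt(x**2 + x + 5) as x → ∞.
1/2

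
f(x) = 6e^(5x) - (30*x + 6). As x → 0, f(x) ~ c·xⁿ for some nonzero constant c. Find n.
2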